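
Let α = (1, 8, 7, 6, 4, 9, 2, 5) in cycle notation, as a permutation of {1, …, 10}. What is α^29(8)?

8 lies in the 8-cycle (1, 8, 7, 6, 4, 9, 2, 5).
Since the cycle has length 8, α^29 acts on it the same as α^5 (29 mod 8 = 5).
Stepping 5 places around the cycle: 8 → 7 → 6 → 4 → 9 → 2.

2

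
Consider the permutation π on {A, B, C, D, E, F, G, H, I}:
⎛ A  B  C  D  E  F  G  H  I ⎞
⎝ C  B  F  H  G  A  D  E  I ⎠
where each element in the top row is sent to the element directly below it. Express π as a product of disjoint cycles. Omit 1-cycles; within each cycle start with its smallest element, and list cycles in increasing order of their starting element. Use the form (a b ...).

(A C F)(D H E G)

From A: A → C → F → A, closing the cycle (A C F).
Continuing from each remaining unvisited element yields (A C F)(D H E G).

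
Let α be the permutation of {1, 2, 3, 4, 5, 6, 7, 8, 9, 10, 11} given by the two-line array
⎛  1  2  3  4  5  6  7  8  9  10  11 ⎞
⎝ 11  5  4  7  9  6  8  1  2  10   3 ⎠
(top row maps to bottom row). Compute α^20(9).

Tracing 9 → 2 → … returns to 9 after 3 steps, so 9 lies in a 3-cycle (2, 5, 9).
Powers repeat with period 3 on this cycle, and 20 mod 3 = 2, so α^20(9) = α^2(9).
Advancing 2 steps from 9: 9 → 2 → 5.

5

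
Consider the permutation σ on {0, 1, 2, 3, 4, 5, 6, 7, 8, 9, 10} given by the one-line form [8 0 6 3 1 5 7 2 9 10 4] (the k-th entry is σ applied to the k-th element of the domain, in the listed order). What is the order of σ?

The disjoint-cycle form of σ has cycle lengths 6, 3, 1, 1.
The order is lcm(6, 3) = 6.

6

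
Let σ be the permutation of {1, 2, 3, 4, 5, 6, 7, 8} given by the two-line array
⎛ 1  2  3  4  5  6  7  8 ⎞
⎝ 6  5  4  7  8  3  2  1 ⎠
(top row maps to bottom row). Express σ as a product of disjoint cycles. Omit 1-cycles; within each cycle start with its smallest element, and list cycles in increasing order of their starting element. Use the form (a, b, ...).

Start at 1 and follow images: 1 → 6 → 3 → 4 → 7 → 2 → 5 → 8 → 1, giving the cycle (1, 6, 3, 4, 7, 2, 5, 8).
Repeating from the next unused element and collecting all non-trivial cycles gives (1, 6, 3, 4, 7, 2, 5, 8).

(1, 6, 3, 4, 7, 2, 5, 8)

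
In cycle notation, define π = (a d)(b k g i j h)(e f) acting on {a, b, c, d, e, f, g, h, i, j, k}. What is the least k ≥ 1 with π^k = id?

6

The disjoint cycles have lengths 6, 2, 2, 1.
The order is lcm(6, 2, 2) = 6.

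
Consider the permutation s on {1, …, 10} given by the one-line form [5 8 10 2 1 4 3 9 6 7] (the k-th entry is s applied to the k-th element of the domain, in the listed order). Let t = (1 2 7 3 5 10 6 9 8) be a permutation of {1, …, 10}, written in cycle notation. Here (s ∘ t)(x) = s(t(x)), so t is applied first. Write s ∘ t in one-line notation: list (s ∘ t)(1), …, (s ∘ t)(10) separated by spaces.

8 3 1 2 7 6 10 5 9 4

(s ∘ t)(x) = s(t(x)). Computing each image: s(t(1)) = s(2) = 8, s(t(2)) = s(7) = 3, s(t(3)) = s(5) = 1, s(t(4)) = s(4) = 2, s(t(5)) = s(10) = 7, s(t(6)) = s(9) = 6, s(t(7)) = s(3) = 10, s(t(8)) = s(1) = 5, s(t(9)) = s(8) = 9, s(t(10)) = s(6) = 4.
Hence s ∘ t = [8 3 1 2 7 6 10 5 9 4].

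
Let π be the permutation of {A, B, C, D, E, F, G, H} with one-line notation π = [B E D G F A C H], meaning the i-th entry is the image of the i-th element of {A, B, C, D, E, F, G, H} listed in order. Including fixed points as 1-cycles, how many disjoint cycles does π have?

3

The cycle decomposition is (A, B, E, F)(C, D, G)(H), which has 3 cycles (counting 1-cycles).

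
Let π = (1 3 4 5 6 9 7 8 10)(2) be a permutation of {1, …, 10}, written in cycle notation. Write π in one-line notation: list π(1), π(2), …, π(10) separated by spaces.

Image by image: 1↦3, 2↦2, 3↦4, 4↦5, 5↦6, 6↦9, 7↦8, 8↦10, 9↦7, 10↦1.
So the one-line form is 3 2 4 5 6 9 8 10 7 1.

3 2 4 5 6 9 8 10 7 1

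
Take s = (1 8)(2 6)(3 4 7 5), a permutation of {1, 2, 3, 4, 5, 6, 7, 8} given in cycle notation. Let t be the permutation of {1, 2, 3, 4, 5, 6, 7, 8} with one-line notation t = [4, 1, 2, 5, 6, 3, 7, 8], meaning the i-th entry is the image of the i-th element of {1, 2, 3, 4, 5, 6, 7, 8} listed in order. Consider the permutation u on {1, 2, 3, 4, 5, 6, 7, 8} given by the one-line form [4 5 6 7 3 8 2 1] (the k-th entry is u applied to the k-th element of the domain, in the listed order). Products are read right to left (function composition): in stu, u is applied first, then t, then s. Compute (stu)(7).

Apply the permutations in order: u(7) = 2, then t(2) = 1, then s(1) = 8. So (stu)(7) = 8.

8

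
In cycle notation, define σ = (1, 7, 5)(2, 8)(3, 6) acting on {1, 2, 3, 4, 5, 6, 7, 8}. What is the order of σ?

6

The disjoint cycles have lengths 3, 2, 2, 1.
The order is lcm(3, 2, 2) = 6.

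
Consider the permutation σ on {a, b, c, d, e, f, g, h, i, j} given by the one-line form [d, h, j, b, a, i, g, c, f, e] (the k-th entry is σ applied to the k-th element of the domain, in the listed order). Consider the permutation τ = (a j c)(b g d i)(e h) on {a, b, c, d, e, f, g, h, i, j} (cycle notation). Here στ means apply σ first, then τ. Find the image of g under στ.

d

(στ)(g) = τ(σ(g)). σ(g) = g, then τ(g) = d. So (στ)(g) = d.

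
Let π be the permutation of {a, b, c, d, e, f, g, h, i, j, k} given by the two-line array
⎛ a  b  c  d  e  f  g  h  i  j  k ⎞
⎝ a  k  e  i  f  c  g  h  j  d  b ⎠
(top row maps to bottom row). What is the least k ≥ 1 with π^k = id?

6

Decomposing into disjoint cycles gives cycle lengths 3, 3, 2, 1, 1, 1.
Since disjoint cycles commute, ord(π) = lcm(3, 3, 2) = 6.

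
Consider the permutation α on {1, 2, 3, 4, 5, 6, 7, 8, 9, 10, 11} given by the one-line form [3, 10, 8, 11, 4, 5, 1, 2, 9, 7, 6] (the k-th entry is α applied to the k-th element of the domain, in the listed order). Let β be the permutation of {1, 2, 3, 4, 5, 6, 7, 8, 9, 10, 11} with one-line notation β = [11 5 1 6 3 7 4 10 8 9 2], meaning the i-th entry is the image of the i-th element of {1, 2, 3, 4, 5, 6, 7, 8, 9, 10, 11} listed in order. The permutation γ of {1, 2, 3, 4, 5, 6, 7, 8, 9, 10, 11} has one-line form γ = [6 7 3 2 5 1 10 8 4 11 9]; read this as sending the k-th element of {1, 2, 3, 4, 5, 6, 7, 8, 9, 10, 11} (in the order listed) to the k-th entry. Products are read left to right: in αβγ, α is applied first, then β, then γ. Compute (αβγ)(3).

11

(αβγ)(3) = γ(β(α(3))). α(3) = 8, then β(8) = 10, then γ(10) = 11, so the result is 11.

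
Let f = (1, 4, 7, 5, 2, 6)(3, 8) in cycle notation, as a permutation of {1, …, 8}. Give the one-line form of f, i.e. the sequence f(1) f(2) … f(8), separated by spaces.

Each element maps to the next entry in its cycle (wrapping to the front): 1↦4, 2↦6, 3↦8, 4↦7, 5↦2, 6↦1, 7↦5, 8↦3.
So the one-line form is 4 6 8 7 2 1 5 3.

4 6 8 7 2 1 5 3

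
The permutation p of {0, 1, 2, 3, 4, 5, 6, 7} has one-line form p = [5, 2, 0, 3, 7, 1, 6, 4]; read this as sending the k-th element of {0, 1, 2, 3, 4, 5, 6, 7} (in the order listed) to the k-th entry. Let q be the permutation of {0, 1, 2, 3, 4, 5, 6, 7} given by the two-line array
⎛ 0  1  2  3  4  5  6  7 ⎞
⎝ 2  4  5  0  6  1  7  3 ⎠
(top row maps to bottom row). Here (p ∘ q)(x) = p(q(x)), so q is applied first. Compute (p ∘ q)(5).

2

q(5) = 1, then p(1) = 2; composing gives (p ∘ q)(5) = 2.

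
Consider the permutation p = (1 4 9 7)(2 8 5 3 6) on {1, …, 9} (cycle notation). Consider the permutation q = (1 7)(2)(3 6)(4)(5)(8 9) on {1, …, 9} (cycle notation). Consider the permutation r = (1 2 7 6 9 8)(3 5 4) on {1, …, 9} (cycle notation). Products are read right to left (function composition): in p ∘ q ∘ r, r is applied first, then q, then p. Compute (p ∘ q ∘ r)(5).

9

(p ∘ q ∘ r)(5) = p(q(r(5))). r(5) = 4, then q(4) = 4, then p(4) = 9, so the result is 9.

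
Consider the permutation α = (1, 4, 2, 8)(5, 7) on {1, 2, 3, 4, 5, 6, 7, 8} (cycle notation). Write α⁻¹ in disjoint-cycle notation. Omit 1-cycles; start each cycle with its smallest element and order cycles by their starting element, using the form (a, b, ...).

The inverse reverses each cycle.
After reversing and putting each cycle's least element first, α⁻¹ = (1, 8, 2, 4)(5, 7).

(1, 8, 2, 4)(5, 7)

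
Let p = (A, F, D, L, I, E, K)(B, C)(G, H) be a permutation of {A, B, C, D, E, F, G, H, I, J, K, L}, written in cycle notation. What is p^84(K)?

K

K lies in the 7-cycle (A, F, D, L, I, E, K).
On a 7-cycle, p^7 is the identity, so p^84 = p^0 there (84 ≡ 0 mod 7).
So p^84(K) = K.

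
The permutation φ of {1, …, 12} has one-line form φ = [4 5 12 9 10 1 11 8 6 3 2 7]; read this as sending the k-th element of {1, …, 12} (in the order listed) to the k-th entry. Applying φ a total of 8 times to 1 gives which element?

Tracing 1 → 4 → … returns to 1 after 4 steps, so 1 lies in a 4-cycle (1 4 9 6).
On a 4-cycle, φ^4 is the identity, so φ^8 = φ^0 there (8 ≡ 0 mod 4).
So φ^8(1) = 1.

1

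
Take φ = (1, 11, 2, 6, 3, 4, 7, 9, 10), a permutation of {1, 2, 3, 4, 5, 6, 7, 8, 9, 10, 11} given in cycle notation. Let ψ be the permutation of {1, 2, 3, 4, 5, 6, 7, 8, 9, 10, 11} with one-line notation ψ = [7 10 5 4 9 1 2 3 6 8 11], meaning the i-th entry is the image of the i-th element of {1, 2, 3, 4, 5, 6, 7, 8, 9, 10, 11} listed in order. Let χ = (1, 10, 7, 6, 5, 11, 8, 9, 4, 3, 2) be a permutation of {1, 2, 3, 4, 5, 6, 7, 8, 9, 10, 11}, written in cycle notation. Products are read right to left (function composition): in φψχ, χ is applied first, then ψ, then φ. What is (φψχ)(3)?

Apply the permutations in order: χ(3) = 2, then ψ(2) = 10, then φ(10) = 1. So (φψχ)(3) = 1.

1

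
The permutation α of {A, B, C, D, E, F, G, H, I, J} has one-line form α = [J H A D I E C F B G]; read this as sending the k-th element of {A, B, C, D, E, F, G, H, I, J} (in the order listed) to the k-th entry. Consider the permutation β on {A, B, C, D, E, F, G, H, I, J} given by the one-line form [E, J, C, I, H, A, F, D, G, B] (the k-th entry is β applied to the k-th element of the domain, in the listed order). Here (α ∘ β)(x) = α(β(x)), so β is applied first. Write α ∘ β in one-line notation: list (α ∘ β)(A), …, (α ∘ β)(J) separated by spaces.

For each element, apply β then α: A → E → I; B → J → G; C → C → A; D → I → B; E → H → F; F → A → J; G → F → E; H → D → D; I → G → C; J → B → H.
So α ∘ β in one-line form is I G A B F J E D C H.

I G A B F J E D C H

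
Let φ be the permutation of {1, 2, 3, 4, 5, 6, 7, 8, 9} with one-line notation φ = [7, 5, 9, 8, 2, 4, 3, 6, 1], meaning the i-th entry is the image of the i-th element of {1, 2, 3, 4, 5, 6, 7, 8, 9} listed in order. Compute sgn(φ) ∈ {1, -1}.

In disjoint-cycle form the cycle lengths are 4, 3, 2.
A cycle is odd iff its length is even; φ has 2 even-length cycles, so sgn(φ) = (−1)^2 and φ is even.

1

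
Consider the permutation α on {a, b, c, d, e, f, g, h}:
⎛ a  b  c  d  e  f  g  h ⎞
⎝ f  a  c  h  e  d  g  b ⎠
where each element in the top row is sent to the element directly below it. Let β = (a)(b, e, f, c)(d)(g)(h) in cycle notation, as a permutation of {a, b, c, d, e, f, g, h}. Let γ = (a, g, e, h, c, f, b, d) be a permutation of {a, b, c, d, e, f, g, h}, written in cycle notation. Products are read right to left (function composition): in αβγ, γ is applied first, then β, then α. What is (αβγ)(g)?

d

(αβγ)(g) = α(β(γ(g))). γ(g) = e, then β(e) = f, then α(f) = d, so the result is d.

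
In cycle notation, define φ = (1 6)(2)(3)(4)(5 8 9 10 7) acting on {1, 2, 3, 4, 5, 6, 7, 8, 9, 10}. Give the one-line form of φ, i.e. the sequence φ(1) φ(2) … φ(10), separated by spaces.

6 2 3 4 8 1 5 9 10 7

Each element maps to the next entry in its cycle (wrapping to the front): 1→6, 2→2, 3→3, 4→4, 5→8, 6→1, 7→5, 8→9, 9→10, 10→7.
Listing these in domain order gives 6 2 3 4 8 1 5 9 10 7.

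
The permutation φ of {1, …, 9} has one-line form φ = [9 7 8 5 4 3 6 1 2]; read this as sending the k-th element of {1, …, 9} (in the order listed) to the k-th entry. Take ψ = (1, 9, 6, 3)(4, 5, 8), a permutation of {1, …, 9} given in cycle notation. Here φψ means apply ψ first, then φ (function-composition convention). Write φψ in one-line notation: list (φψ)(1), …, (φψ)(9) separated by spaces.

2 7 9 4 1 8 6 5 3

For each element, apply ψ then φ: 1 → 9 → 2; 2 → 2 → 7; 3 → 1 → 9; 4 → 5 → 4; 5 → 8 → 1; 6 → 3 → 8; 7 → 7 → 6; 8 → 4 → 5; 9 → 6 → 3.
Collecting the images, φψ = [2 7 9 4 1 8 6 5 3].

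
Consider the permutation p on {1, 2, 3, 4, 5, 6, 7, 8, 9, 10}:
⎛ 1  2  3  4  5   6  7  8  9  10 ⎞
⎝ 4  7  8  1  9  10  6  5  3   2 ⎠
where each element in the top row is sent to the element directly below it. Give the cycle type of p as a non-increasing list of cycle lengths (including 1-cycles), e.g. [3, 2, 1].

[4, 4, 2]

The disjoint cycles are (1 4)(2 7 6 10)(3 8 5 9), with lengths 4, 4, 2 in non-increasing order.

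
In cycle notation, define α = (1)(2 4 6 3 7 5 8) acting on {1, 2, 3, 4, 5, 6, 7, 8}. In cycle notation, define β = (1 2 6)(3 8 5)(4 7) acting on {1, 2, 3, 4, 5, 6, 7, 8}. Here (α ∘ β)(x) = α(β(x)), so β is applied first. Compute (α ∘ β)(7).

6

First apply β: β(7) = 4, then α(4) = 6. Thus (α ∘ β)(7) = 6.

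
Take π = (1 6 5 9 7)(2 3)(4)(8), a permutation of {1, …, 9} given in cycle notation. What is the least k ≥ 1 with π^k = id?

10

The disjoint cycles have lengths 5, 2, 1, 1.
Since disjoint cycles commute, ord(π) = lcm(5, 2) = 10.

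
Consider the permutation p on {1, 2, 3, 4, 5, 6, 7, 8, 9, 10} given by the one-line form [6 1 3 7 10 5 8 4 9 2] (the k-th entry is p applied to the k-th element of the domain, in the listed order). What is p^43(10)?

Tracing 10 → 2 → … returns to 10 after 5 steps, so 10 lies in a 5-cycle (1, 6, 5, 10, 2).
Powers repeat with period 5 on this cycle, and 43 mod 5 = 3, so p^43(10) = p^3(10).
Advancing 3 steps from 10: 10 → 2 → 1 → 6.

6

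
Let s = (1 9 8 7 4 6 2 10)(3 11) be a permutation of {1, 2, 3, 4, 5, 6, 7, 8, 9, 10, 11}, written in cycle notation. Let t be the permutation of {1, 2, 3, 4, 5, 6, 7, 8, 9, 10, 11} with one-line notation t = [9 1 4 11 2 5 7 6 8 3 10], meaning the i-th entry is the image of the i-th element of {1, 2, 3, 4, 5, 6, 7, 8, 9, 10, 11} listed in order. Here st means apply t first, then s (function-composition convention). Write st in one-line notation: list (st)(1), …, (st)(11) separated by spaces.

8 9 6 3 10 5 4 2 7 11 1

(st)(x) = s(t(x)). Computing each image: s(t(1)) = s(9) = 8, s(t(2)) = s(1) = 9, s(t(3)) = s(4) = 6, s(t(4)) = s(11) = 3, s(t(5)) = s(2) = 10, s(t(6)) = s(5) = 5, s(t(7)) = s(7) = 4, s(t(8)) = s(6) = 2, s(t(9)) = s(8) = 7, s(t(10)) = s(3) = 11, s(t(11)) = s(10) = 1.
Hence st = [8 9 6 3 10 5 4 2 7 11 1].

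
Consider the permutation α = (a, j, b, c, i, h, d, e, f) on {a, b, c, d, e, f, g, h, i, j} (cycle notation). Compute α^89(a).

a lies in the 9-cycle (a, j, b, c, i, h, d, e, f).
Powers repeat with period 9 on this cycle, and 89 mod 9 = 8, so α^89(a) = α^8(a).
Advancing 8 steps from a: a → j → b → c → i → h → d → e → f.

f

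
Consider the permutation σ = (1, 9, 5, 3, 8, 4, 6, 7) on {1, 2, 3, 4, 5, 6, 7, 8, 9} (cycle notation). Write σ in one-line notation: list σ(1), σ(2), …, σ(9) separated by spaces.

Image by image: 1↦9, 2↦2, 3↦8, 4↦6, 5↦3, 6↦7, 7↦1, 8↦4, 9↦5.
Listing these in domain order gives 9 2 8 6 3 7 1 4 5.

9 2 8 6 3 7 1 4 5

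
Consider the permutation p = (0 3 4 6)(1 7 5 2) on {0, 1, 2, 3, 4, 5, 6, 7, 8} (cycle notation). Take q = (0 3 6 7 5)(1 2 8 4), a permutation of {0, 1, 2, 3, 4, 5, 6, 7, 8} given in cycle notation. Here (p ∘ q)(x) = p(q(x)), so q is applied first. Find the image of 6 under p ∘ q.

(p ∘ q)(6) = p(q(6)). q(6) = 7, then p(7) = 5. So (p ∘ q)(6) = 5.

5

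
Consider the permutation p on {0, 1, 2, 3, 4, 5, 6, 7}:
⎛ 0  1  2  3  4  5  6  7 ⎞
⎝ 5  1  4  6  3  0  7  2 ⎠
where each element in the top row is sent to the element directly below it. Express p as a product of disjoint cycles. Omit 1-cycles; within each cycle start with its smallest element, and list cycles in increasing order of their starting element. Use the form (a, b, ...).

Iterating p from 0 gives 0 → 5 → 0; that is the 2-cycle (0, 5).
Continuing from each remaining unvisited element yields (0, 5)(2, 4, 3, 6, 7).

(0, 5)(2, 4, 3, 6, 7)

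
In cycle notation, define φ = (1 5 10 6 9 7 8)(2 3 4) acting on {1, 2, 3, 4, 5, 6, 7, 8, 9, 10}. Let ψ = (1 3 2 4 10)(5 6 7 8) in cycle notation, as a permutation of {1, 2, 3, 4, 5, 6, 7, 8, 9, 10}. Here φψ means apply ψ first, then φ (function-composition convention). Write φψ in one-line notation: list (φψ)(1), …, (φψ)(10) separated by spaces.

4 2 3 6 9 8 1 10 7 5

For each element, apply ψ then φ: 1 → 3 → 4; 2 → 4 → 2; 3 → 2 → 3; 4 → 10 → 6; 5 → 6 → 9; 6 → 7 → 8; 7 → 8 → 1; 8 → 5 → 10; 9 → 9 → 7; 10 → 1 → 5.
Collecting the images, φψ = [4 2 3 6 9 8 1 10 7 5].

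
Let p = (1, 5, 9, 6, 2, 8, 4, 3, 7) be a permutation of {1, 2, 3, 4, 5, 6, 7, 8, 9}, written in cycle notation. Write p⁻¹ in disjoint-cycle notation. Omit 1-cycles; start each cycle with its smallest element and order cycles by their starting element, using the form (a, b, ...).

The inverse reverses each cycle.
Reversing each cycle of p and rotating so the smallest element leads gives (1, 7, 3, 4, 8, 2, 6, 9, 5).

(1, 7, 3, 4, 8, 2, 6, 9, 5)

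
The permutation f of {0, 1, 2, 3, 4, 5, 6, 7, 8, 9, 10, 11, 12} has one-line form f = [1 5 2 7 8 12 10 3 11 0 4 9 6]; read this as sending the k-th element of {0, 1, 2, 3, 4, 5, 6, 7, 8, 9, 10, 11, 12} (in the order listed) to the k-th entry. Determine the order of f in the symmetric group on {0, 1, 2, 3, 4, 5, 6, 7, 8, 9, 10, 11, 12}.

10

Writing f as disjoint cycles, the cycle lengths are 10, 2, 1.
Since disjoint cycles commute, ord(f) = lcm(10, 2) = 10.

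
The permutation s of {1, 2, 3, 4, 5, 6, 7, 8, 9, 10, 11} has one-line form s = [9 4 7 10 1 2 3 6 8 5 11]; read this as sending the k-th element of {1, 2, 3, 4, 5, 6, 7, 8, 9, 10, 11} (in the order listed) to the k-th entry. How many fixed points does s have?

The fixed points (elements with s(x) = x) are {11}, so there is 1.

1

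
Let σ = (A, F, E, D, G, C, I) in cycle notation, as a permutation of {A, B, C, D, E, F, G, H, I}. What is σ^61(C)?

D

C lies in the 7-cycle (A, F, E, D, G, C, I).
On a 7-cycle, σ^7 is the identity, so σ^61 = σ^5 there (61 ≡ 5 mod 7).
Advancing 5 steps from C: C → I → A → F → E → D.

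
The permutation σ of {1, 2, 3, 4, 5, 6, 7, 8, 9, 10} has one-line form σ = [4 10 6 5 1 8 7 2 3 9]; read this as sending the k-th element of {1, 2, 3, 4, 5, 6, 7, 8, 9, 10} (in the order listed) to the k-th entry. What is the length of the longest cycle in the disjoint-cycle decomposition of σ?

Decomposing into disjoint cycles gives (1, 4, 5)(2, 10, 9, 3, 6, 8); the longest has length 6.

6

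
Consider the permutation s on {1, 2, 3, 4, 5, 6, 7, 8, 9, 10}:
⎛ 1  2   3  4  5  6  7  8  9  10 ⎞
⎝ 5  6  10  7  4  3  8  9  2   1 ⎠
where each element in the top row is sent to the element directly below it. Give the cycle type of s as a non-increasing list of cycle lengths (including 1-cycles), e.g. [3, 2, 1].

The disjoint cycles are (1 5 4 7 8 9 2 6 3 10), with lengths 10 in non-increasing order.

[10]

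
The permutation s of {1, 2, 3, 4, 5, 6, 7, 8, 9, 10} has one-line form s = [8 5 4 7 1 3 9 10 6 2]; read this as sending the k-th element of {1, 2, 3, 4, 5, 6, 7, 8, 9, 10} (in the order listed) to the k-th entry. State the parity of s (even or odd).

even

In disjoint-cycle form the cycle lengths are 5, 5.
A cycle is odd iff its length is even; s has 0 even-length cycles, so sgn(s) = (−1)^0 and s is even.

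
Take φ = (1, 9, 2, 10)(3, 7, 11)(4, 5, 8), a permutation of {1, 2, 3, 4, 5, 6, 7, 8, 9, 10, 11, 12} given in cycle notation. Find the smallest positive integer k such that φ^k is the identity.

The cycle type of φ is (4, 3, 3, 1, 1).
Since disjoint cycles commute, ord(φ) = lcm(4, 3, 3) = 12.

12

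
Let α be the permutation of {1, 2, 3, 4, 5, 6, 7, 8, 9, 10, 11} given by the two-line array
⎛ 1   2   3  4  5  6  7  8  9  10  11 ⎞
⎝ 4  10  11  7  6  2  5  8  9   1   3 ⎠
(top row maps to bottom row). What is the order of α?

Writing α as disjoint cycles, the cycle lengths are 7, 2, 1, 1.
Since disjoint cycles commute, ord(α) = lcm(7, 2) = 14.

14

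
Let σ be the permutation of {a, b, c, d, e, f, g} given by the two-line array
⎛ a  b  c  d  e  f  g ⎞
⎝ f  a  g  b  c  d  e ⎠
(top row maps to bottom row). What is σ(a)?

The entry below a in the array is f, so σ(a) = f.

f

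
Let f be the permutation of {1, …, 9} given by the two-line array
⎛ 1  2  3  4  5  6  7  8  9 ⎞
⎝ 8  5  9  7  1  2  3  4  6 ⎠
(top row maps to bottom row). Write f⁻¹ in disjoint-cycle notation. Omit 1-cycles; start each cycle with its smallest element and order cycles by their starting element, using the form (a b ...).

(1 5 2 6 9 3 7 4 8)

First write f in disjoint cycles: (1 8 4 7 3 9 6 2 5).
The inverse reverses every cycle; in canonical form, f⁻¹ = (1 5 2 6 9 3 7 4 8).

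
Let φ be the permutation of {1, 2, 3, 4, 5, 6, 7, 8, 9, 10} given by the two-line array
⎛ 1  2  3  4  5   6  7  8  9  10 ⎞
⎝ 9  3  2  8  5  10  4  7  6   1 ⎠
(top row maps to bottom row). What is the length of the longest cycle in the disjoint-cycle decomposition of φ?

Decomposing into disjoint cycles gives (1 9 6 10)(2 3)(4 8 7); the longest has length 4.

4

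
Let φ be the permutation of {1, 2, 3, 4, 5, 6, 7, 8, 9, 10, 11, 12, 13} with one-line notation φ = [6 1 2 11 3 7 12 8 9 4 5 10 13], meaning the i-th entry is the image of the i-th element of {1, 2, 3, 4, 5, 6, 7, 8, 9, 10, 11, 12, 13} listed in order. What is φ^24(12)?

5

Tracing 12 → 10 → … returns to 12 after 10 steps, so 12 lies in a 10-cycle (1, 6, 7, 12, 10, 4, 11, 5, 3, 2).
Since the cycle has length 10, φ^24 acts on it the same as φ^4 (24 mod 10 = 4).
Advancing 4 steps from 12: 12 → 10 → 4 → 11 → 5.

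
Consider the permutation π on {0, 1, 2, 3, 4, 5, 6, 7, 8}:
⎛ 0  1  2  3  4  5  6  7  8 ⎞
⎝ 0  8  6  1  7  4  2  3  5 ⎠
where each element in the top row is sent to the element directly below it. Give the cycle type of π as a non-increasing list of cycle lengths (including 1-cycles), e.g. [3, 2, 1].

[6, 2, 1]

The disjoint cycles are (0)(1, 8, 5, 4, 7, 3)(2, 6), with lengths 6, 2, 1 in non-increasing order.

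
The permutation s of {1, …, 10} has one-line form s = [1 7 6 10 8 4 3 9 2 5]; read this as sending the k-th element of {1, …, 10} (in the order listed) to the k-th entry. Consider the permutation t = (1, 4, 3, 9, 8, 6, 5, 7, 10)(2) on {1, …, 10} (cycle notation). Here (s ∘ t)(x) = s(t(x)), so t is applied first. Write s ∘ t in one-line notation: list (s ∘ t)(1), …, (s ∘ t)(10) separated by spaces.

Chase each element through t then s: 1 → 4 → 10; 2 → 2 → 7; 3 → 9 → 2; 4 → 3 → 6; 5 → 7 → 3; 6 → 5 → 8; 7 → 10 → 5; 8 → 6 → 4; 9 → 8 → 9; 10 → 1 → 1.
So s ∘ t in one-line form is 10 7 2 6 3 8 5 4 9 1.

10 7 2 6 3 8 5 4 9 1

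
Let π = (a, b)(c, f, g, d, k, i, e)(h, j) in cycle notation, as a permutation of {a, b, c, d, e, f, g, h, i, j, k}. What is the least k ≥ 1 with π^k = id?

The disjoint cycles have lengths 7, 2, 2.
The order of π is the least common multiple of its cycle lengths: lcm(7, 2, 2) = 14.

14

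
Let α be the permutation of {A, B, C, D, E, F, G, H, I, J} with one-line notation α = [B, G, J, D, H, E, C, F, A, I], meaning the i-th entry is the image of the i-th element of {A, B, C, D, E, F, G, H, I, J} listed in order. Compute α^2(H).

E

Tracing H → F → … returns to H after 3 steps, so H lies in a 3-cycle (E, H, F).
Advancing 2 steps from H: H → F → E.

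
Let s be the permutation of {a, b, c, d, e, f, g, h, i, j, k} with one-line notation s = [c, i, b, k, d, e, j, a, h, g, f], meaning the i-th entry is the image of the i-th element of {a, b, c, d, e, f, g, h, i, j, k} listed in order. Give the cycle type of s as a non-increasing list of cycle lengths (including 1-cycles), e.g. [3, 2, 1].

[5, 4, 2]

The disjoint cycles are (a c b i h)(d k f e)(g j), with lengths 5, 4, 2 in non-increasing order.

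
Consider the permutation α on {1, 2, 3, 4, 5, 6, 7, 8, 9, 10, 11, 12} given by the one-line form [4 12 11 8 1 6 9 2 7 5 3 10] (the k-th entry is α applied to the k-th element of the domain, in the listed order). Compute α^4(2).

Tracing 2 → 12 → … returns to 2 after 7 steps, so 2 lies in a 7-cycle (1, 4, 8, 2, 12, 10, 5).
Stepping 4 places around the cycle: 2 → 12 → 10 → 5 → 1.

1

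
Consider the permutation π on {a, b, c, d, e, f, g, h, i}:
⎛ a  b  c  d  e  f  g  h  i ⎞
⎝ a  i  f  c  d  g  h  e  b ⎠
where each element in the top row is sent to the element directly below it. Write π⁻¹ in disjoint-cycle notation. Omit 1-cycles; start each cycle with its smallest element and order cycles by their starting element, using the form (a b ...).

(b i)(c d e h g f)

The cycle decomposition of π is (b i)(c f g h e d).
The inverse reverses every cycle; in canonical form, π⁻¹ = (b i)(c d e h g f).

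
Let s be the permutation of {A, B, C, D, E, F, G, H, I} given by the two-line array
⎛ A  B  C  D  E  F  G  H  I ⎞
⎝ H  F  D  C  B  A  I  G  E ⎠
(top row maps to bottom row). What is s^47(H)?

Tracing H → G → … returns to H after 7 steps, so H lies in a 7-cycle (A H G I E B F).
Since the cycle has length 7, s^47 acts on it the same as s^5 (47 mod 7 = 5).
Stepping 5 places around the cycle: H → G → I → E → B → F.

F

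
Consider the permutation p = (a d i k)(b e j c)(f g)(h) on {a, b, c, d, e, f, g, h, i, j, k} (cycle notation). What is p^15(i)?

d

i lies in the 4-cycle (a d i k).
Powers repeat with period 4 on this cycle, and 15 mod 4 = 3, so p^15(i) = p^3(i).
Stepping 3 places around the cycle: i → k → a → d.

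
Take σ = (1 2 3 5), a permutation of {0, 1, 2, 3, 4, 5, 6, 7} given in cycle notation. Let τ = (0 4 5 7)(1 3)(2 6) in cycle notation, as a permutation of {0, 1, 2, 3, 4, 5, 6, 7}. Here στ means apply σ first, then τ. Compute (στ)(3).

First apply σ: σ(3) = 5, then τ(5) = 7. Thus (στ)(3) = 7.

7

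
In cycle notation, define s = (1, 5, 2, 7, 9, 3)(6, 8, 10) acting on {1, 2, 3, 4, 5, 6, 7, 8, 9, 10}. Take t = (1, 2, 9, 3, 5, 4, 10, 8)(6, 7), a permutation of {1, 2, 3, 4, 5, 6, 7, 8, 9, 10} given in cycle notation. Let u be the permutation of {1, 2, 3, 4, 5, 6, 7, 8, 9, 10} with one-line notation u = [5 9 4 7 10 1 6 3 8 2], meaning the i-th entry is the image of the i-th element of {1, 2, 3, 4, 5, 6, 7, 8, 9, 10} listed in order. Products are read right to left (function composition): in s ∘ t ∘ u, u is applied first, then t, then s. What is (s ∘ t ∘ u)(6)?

Chase 6: u(6) = 1; t(1) = 2; s(2) = 7. Hence (s ∘ t ∘ u)(6) = 7.

7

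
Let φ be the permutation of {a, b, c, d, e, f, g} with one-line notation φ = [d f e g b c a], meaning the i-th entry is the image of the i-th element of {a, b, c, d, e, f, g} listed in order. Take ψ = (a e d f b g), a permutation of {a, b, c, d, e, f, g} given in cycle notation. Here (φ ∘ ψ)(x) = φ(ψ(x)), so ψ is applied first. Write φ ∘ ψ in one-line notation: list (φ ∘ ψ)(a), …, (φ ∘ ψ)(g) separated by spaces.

b a e c g f d

(φ ∘ ψ)(x) = φ(ψ(x)). Computing each image: φ(ψ(a)) = φ(e) = b, φ(ψ(b)) = φ(g) = a, φ(ψ(c)) = φ(c) = e, φ(ψ(d)) = φ(f) = c, φ(ψ(e)) = φ(d) = g, φ(ψ(f)) = φ(b) = f, φ(ψ(g)) = φ(a) = d.
Hence φ ∘ ψ = [b a e c g f d].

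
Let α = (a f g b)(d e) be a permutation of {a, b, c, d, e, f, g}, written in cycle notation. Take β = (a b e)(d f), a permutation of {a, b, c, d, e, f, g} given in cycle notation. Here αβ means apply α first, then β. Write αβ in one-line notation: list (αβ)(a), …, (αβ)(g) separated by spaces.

d b c a f g e

Chase each element through α then β: a → f → d; b → a → b; c → c → c; d → e → a; e → d → f; f → g → g; g → b → e.
So αβ in one-line form is d b c a f g e.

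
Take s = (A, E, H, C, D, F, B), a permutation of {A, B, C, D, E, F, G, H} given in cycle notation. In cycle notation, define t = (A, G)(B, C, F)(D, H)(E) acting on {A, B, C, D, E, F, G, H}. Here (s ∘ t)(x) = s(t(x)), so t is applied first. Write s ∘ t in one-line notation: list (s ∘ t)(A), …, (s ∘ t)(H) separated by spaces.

(s ∘ t)(x) = s(t(x)). Computing each image: s(t(A)) = s(G) = G, s(t(B)) = s(C) = D, s(t(C)) = s(F) = B, s(t(D)) = s(H) = C, s(t(E)) = s(E) = H, s(t(F)) = s(B) = A, s(t(G)) = s(A) = E, s(t(H)) = s(D) = F.
Hence s ∘ t = [G D B C H A E F].

G D B C H A E F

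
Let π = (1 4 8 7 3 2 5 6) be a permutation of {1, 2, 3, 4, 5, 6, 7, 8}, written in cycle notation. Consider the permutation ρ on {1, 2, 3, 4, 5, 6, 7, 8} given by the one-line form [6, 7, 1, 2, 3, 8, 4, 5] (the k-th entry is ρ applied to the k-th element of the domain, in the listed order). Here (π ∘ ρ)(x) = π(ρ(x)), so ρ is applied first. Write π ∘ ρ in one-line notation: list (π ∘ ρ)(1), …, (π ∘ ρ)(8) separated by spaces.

1 3 4 5 2 7 8 6

For each element, apply ρ then π: 1 → 6 → 1; 2 → 7 → 3; 3 → 1 → 4; 4 → 2 → 5; 5 → 3 → 2; 6 → 8 → 7; 7 → 4 → 8; 8 → 5 → 6.
Collecting the images, π ∘ ρ = [1 3 4 5 2 7 8 6].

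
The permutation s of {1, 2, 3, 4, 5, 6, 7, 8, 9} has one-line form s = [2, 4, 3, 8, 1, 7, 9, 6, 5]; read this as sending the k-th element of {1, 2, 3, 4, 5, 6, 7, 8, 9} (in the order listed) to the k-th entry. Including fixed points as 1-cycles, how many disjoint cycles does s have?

The cycle decomposition is (1 2 4 8 6 7 9 5)(3), which has 2 cycles (counting 1-cycles).

2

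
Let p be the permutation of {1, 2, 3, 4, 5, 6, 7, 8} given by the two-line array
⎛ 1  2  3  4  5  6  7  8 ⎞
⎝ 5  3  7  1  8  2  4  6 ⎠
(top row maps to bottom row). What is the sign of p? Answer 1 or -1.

In disjoint-cycle form the cycle lengths are 8.
A cycle of length ℓ contributes ℓ−1 transpositions, so p is a product of 7 transpositions — odd.

-1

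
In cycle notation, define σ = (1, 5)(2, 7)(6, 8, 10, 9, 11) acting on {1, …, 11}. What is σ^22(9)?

6

9 lies in the 5-cycle (6, 8, 10, 9, 11).
Since the cycle has length 5, σ^22 acts on it the same as σ^2 (22 mod 5 = 2).
Advancing 2 steps from 9: 9 → 11 → 6.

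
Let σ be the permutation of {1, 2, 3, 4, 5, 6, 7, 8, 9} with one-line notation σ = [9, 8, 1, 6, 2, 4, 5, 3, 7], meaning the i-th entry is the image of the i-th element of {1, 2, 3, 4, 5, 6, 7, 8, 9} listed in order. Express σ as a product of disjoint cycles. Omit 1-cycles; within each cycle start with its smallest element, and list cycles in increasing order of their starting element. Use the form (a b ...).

Start at 1 and follow images: 1 → 9 → 7 → 5 → 2 → 8 → 3 → 1, giving the cycle (1 9 7 5 2 8 3).
Repeating from the next unused element and collecting all non-trivial cycles gives (1 9 7 5 2 8 3)(4 6).

(1 9 7 5 2 8 3)(4 6)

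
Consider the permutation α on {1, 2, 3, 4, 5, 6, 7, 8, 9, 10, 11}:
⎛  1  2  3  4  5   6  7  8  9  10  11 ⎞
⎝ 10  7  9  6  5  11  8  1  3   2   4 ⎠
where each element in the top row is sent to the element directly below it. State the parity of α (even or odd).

In disjoint-cycle form the cycle lengths are 5, 3, 2, 1.
A cycle is odd iff its length is even; α has 1 even-length cycle, so sgn(α) = (−1)^1 and α is odd.

odd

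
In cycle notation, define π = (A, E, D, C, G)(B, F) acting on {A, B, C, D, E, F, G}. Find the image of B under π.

F

In the cycle (B, F), B is followed by F, so π(B) = F.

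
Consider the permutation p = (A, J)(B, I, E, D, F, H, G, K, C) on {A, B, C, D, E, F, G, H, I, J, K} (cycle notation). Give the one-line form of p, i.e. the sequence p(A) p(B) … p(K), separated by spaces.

Reading each image from the cycles: A↦J, B↦I, C↦B, D↦F, E↦D, F↦H, G↦K, H↦G, I↦E, J↦A, K↦C.
Listing these in domain order gives J I B F D H K G E A C.

J I B F D H K G E A C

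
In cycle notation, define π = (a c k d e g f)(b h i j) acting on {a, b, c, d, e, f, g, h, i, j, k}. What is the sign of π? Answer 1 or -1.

The cycle lengths are 7, 4.
A cycle is odd iff its length is even; π has 1 even-length cycle, so sgn(π) = (−1)^1 and π is odd.

-1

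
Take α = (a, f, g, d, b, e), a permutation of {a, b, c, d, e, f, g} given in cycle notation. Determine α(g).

d

In the cycle (a, f, g, d, b, e), g is followed by d, so α(g) = d.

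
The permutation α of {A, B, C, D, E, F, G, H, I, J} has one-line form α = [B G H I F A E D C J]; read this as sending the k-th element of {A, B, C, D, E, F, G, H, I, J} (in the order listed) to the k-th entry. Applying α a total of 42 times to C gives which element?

D

Tracing C → H → … returns to C after 4 steps, so C lies in a 4-cycle (C H D I).
Powers repeat with period 4 on this cycle, and 42 mod 4 = 2, so α^42(C) = α^2(C).
Stepping 2 places around the cycle: C → H → D.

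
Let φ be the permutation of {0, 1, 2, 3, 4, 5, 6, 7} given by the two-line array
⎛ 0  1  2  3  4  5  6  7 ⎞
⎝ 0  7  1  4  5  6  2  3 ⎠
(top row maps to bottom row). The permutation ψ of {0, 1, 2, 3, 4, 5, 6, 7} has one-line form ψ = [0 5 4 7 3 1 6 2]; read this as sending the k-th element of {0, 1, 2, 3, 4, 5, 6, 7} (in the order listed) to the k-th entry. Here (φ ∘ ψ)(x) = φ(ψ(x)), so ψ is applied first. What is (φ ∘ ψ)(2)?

(φ ∘ ψ)(2) = φ(ψ(2)). ψ(2) = 4, then φ(4) = 5. So (φ ∘ ψ)(2) = 5.

5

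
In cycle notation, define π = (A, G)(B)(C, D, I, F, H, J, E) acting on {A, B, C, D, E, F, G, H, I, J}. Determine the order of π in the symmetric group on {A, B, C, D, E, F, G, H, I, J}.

The cycle type of π is (7, 2, 1).
The order is lcm(7, 2) = 14.

14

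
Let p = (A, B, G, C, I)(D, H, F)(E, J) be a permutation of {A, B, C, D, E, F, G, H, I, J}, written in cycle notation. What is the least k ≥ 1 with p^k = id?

30

The disjoint cycles have lengths 5, 3, 2.
The order of p is the least common multiple of its cycle lengths: lcm(5, 3, 2) = 30.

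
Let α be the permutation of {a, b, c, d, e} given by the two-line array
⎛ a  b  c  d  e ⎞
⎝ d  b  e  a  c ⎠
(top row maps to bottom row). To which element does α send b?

b

The entry below b in the array is b, so α(b) = b.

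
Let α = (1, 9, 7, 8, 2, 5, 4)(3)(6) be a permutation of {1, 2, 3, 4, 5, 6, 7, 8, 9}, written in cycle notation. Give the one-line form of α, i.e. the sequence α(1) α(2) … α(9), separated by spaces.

9 5 3 1 4 6 8 2 7

Image by image: 1↦9, 2↦5, 3↦3, 4↦1, 5↦4, 6↦6, 7↦8, 8↦2, 9↦7.
Listing these in domain order gives 9 5 3 1 4 6 8 2 7.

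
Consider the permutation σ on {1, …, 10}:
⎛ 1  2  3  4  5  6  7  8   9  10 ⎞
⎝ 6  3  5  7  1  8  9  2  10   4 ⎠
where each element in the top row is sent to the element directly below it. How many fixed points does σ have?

0

No element satisfies σ(x) = x, so there are 0 fixed points.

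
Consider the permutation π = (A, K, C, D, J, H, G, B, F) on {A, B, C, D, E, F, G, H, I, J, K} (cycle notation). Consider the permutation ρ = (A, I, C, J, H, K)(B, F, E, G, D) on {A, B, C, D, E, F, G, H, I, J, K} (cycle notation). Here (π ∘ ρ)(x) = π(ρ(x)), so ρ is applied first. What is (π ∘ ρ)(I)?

(π ∘ ρ)(I) = π(ρ(I)). ρ(I) = C, then π(C) = D. So (π ∘ ρ)(I) = D.

D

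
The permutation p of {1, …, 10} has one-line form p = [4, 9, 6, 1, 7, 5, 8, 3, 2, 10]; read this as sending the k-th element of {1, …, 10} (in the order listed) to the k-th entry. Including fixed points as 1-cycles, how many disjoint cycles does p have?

The cycle decomposition is (1, 4)(2, 9)(3, 6, 5, 7, 8)(10), which has 4 cycles (counting 1-cycles).

4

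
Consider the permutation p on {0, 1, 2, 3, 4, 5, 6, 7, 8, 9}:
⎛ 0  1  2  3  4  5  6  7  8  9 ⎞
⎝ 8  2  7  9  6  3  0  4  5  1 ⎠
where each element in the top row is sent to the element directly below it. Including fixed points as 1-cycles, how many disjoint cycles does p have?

The cycle decomposition is (0 8 5 3 9 1 2 7 4 6), which has 1 cycle (counting 1-cycles).

1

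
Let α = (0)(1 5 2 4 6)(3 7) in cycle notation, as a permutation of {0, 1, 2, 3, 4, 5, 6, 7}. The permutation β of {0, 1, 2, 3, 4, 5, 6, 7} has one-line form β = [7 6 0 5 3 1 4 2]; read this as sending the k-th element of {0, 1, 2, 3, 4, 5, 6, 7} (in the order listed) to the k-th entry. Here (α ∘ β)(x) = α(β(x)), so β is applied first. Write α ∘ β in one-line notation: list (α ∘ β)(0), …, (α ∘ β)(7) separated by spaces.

3 1 0 2 7 5 6 4

(α ∘ β)(x) = α(β(x)). Computing each image: α(β(0)) = α(7) = 3, α(β(1)) = α(6) = 1, α(β(2)) = α(0) = 0, α(β(3)) = α(5) = 2, α(β(4)) = α(3) = 7, α(β(5)) = α(1) = 5, α(β(6)) = α(4) = 6, α(β(7)) = α(2) = 4.
Hence α ∘ β = [3 1 0 2 7 5 6 4].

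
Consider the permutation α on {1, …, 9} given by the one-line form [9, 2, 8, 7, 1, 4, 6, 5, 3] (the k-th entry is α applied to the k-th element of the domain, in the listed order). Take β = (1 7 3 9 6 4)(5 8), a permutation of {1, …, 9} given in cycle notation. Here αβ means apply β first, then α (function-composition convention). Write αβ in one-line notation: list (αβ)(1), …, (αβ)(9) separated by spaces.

For each element, apply β then α: 1 → 7 → 6; 2 → 2 → 2; 3 → 9 → 3; 4 → 1 → 9; 5 → 8 → 5; 6 → 4 → 7; 7 → 3 → 8; 8 → 5 → 1; 9 → 6 → 4.
Collecting the images, αβ = [6 2 3 9 5 7 8 1 4].

6 2 3 9 5 7 8 1 4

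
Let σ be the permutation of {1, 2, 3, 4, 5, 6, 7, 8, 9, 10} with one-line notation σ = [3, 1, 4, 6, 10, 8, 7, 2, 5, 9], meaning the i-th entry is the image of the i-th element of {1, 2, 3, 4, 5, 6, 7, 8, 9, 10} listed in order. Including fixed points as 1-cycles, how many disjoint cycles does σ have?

The cycle decomposition is (1 3 4 6 8 2)(5 10 9)(7), which has 3 cycles (counting 1-cycles).

3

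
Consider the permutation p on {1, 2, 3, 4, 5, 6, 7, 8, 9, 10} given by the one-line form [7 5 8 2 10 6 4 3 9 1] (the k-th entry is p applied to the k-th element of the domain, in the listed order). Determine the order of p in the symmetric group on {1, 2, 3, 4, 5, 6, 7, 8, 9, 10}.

Decomposing into disjoint cycles gives cycle lengths 6, 2, 1, 1.
Since disjoint cycles commute, ord(p) = lcm(6, 2) = 6.

6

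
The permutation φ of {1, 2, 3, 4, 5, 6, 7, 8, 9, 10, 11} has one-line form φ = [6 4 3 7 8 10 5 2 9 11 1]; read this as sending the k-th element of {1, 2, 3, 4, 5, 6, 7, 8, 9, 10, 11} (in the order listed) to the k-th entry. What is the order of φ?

Decomposing into disjoint cycles gives cycle lengths 5, 4, 1, 1.
The order is lcm(5, 4) = 20.

20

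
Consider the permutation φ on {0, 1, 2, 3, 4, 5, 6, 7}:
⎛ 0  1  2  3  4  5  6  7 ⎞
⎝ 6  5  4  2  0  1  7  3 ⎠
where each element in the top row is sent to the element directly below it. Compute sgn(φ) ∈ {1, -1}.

1

In disjoint-cycle form the cycle lengths are 6, 2.
A cycle of length ℓ contributes ℓ−1 transpositions, so φ is a product of 5 + 1 = 6 transpositions — even.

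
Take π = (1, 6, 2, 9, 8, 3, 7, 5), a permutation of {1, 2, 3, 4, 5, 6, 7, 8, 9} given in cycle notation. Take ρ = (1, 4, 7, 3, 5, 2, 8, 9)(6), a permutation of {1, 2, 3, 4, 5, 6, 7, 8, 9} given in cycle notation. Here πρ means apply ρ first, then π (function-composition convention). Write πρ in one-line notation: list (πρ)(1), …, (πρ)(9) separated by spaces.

For each element, apply ρ then π: 1 → 4 → 4; 2 → 8 → 3; 3 → 5 → 1; 4 → 7 → 5; 5 → 2 → 9; 6 → 6 → 2; 7 → 3 → 7; 8 → 9 → 8; 9 → 1 → 6.
Collecting the images, πρ = [4 3 1 5 9 2 7 8 6].

4 3 1 5 9 2 7 8 6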